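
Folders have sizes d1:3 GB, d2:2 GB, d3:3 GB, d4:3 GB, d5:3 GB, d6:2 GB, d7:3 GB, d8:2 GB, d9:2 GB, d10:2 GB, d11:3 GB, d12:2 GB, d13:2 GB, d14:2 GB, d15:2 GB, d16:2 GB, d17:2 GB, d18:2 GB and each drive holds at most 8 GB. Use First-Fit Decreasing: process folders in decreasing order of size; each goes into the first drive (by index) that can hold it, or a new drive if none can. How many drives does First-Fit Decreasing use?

Sorted descending: 3, 3, 3, 3, 3, 3, 2, 2, 2, 2, 2, 2, 2, 2, 2, 2, 2, 2.
drive 1: place 3 GB, 5 GB left
drive 1: place 3 GB, 2 GB left
drive 2: place 3 GB, 5 GB left
drive 2: place 3 GB, 2 GB left
drive 3: place 3 GB, 5 GB left
drive 3: place 3 GB, 2 GB left
drive 1: place 2 GB, 0 GB left
drive 2: place 2 GB, 0 GB left
drive 3: place 2 GB, 0 GB left
drive 4: place 2 GB, 6 GB left
drive 4: place 2 GB, 4 GB left
drive 4: place 2 GB, 2 GB left
drive 4: place 2 GB, 0 GB left
drive 5: place 2 GB, 6 GB left
drive 5: place 2 GB, 4 GB left
drive 5: place 2 GB, 2 GB left
drive 5: place 2 GB, 0 GB left
drive 6: place 2 GB, 6 GB left
Final drives: [3,3,2] [3,3,2] [3,3,2] [2,2,2,2] [2,2,2,2] [2].

6 drives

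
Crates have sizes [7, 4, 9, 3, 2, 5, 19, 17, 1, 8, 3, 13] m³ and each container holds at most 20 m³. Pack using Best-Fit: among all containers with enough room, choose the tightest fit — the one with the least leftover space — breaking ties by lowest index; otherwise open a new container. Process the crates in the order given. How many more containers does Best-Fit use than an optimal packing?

0

Best-Fit: [7,4,9] [3,2,5,8] [19,1] [17,3] [13] → 5 containers.
Total size 91 m³; any packing needs at least ⌈91/20⌉ = 5 containers.
So 5 is already optimal.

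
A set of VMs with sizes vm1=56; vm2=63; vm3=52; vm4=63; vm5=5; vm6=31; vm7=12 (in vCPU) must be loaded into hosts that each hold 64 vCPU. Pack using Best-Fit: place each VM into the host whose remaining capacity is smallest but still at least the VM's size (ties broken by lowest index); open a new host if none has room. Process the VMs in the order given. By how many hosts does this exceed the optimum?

0

Best-Fit: [56,5] [63] [52,12] [63] [31] → 5 hosts.
Total size 282 vCPU; any packing needs at least ⌈282/64⌉ = 5 hosts.
So 5 is already optimal.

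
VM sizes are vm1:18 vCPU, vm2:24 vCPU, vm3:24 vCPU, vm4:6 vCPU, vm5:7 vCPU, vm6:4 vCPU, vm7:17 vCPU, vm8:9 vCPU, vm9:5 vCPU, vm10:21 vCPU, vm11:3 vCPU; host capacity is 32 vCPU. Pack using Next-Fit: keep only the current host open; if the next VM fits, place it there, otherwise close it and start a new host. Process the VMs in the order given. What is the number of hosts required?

6 hosts

Put vm1 (18 vCPU) in host 1; 14 vCPU remain.
Put vm2 (24 vCPU) in host 2; 8 vCPU remain.
Put vm3 (24 vCPU) in host 3; 8 vCPU remain.
Put vm4 (6 vCPU) in host 3; 2 vCPU remain.
Put vm5 (7 vCPU) in host 4; 25 vCPU remain.
Put vm6 (4 vCPU) in host 4; 21 vCPU remain.
Put vm7 (17 vCPU) in host 4; 4 vCPU remain.
Put vm8 (9 vCPU) in host 5; 23 vCPU remain.
Put vm9 (5 vCPU) in host 5; 18 vCPU remain.
Put vm10 (21 vCPU) in host 6; 11 vCPU remain.
Put vm11 (3 vCPU) in host 6; 8 vCPU remain.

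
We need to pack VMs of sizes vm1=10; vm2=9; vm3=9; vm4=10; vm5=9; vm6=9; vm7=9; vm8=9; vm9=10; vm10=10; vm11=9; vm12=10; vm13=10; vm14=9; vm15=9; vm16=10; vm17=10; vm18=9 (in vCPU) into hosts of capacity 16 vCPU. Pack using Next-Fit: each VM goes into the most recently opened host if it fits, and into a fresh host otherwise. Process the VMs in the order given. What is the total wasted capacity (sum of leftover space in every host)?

118

Put vm1 (10 vCPU) in host 1; 6 vCPU remain.
Put vm2 (9 vCPU) in host 2; 7 vCPU remain.
Put vm3 (9 vCPU) in host 3; 7 vCPU remain.
Put vm4 (10 vCPU) in host 4; 6 vCPU remain.
Put vm5 (9 vCPU) in host 5; 7 vCPU remain.
Put vm6 (9 vCPU) in host 6; 7 vCPU remain.
Put vm7 (9 vCPU) in host 7; 7 vCPU remain.
Put vm8 (9 vCPU) in host 8; 7 vCPU remain.
Put vm9 (10 vCPU) in host 9; 6 vCPU remain.
Put vm10 (10 vCPU) in host 10; 6 vCPU remain.
Put vm11 (9 vCPU) in host 11; 7 vCPU remain.
Put vm12 (10 vCPU) in host 12; 6 vCPU remain.
Put vm13 (10 vCPU) in host 13; 6 vCPU remain.
Put vm14 (9 vCPU) in host 14; 7 vCPU remain.
Put vm15 (9 vCPU) in host 15; 7 vCPU remain.
Put vm16 (10 vCPU) in host 16; 6 vCPU remain.
Put vm17 (10 vCPU) in host 17; 6 vCPU remain.
Put vm18 (9 vCPU) in host 18; 7 vCPU remain.
18 hosts × 16 vCPU = 288 vCPU; used 170 vCPU; unused 118 vCPU.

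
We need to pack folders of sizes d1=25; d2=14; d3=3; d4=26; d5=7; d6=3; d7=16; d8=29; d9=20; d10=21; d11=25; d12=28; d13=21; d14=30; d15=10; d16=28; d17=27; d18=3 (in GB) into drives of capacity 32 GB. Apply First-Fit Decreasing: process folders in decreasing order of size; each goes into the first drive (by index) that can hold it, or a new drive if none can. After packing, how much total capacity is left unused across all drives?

Sorted descending: 30, 29, 28, 28, 27, 26, 25, 25, 21, 21, 20, 16, 14, 10, 7, 3, 3, 3.
30 GB → drive 1 (remaining 2 GB)
29 GB → drive 2 (remaining 3 GB)
28 GB → drive 3 (remaining 4 GB)
28 GB → drive 4 (remaining 4 GB)
27 GB → drive 5 (remaining 5 GB)
26 GB → drive 6 (remaining 6 GB)
25 GB → drive 7 (remaining 7 GB)
25 GB → drive 8 (remaining 7 GB)
21 GB → drive 9 (remaining 11 GB)
21 GB → drive 10 (remaining 11 GB)
20 GB → drive 11 (remaining 12 GB)
16 GB → drive 12 (remaining 16 GB)
14 GB → drive 12 (remaining 2 GB)
10 GB → drive 9 (remaining 1 GB)
7 GB → drive 7 (remaining 0 GB)
3 GB → drive 2 (remaining 0 GB)
3 GB → drive 3 (remaining 1 GB)
3 GB → drive 4 (remaining 1 GB)
12 drives × 32 GB = 384 GB; used 336 GB; unused 48 GB.

48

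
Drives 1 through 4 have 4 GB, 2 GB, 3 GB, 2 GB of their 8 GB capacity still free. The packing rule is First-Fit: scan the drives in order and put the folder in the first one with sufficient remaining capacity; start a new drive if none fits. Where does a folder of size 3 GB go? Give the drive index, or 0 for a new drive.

1

Drives with room: drive 1 (4 GB), drive 3 (3 GB).
The first with room is drive 1.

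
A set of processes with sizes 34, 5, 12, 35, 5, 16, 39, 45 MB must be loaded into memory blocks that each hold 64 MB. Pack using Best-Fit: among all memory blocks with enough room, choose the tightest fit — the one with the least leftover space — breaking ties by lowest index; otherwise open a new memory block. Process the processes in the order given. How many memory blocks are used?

4

memory block 1: place 34 MB, 30 MB left
memory block 1: place 5 MB, 25 MB left
memory block 1: place 12 MB, 13 MB left
memory block 2: place 35 MB, 29 MB left
memory block 1: place 5 MB, 8 MB left
memory block 2: place 16 MB, 13 MB left
memory block 3: place 39 MB, 25 MB left
memory block 4: place 45 MB, 19 MB left
Final memory blocks: [34,5,12,5] [35,16] [39] [45].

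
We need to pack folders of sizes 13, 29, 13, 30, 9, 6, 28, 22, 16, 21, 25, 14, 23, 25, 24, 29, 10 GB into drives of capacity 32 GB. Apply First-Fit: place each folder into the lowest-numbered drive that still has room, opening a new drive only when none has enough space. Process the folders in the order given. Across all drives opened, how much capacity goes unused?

47

Put 13 GB in drive 1; 19 GB remain.
Put 29 GB in drive 2; 3 GB remain.
Put 13 GB in drive 1; 6 GB remain.
Put 30 GB in drive 3; 2 GB remain.
Put 9 GB in drive 4; 23 GB remain.
Put 6 GB in drive 1; 0 GB remain.
Put 28 GB in drive 5; 4 GB remain.
Put 22 GB in drive 4; 1 GB remain.
Put 16 GB in drive 6; 16 GB remain.
Put 21 GB in drive 7; 11 GB remain.
Put 25 GB in drive 8; 7 GB remain.
Put 14 GB in drive 6; 2 GB remain.
Put 23 GB in drive 9; 9 GB remain.
Put 25 GB in drive 10; 7 GB remain.
Put 24 GB in drive 11; 8 GB remain.
Put 29 GB in drive 12; 3 GB remain.
Put 10 GB in drive 7; 1 GB remain.
12 drives × 32 GB = 384 GB; used 337 GB; unused 47 GB.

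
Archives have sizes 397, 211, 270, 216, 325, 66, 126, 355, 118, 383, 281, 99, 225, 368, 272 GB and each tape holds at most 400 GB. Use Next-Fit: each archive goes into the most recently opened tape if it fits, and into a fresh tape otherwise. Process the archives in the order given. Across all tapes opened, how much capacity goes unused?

1488

tape 1: place 397 GB, 3 GB left
tape 2: place 211 GB, 189 GB left
tape 3: place 270 GB, 130 GB left
tape 4: place 216 GB, 184 GB left
tape 5: place 325 GB, 75 GB left
tape 5: place 66 GB, 9 GB left
tape 6: place 126 GB, 274 GB left
tape 7: place 355 GB, 45 GB left
tape 8: place 118 GB, 282 GB left
tape 9: place 383 GB, 17 GB left
tape 10: place 281 GB, 119 GB left
tape 10: place 99 GB, 20 GB left
tape 11: place 225 GB, 175 GB left
tape 12: place 368 GB, 32 GB left
tape 13: place 272 GB, 128 GB left
13 tapes × 400 GB = 5200 GB; used 3712 GB; unused 1488 GB.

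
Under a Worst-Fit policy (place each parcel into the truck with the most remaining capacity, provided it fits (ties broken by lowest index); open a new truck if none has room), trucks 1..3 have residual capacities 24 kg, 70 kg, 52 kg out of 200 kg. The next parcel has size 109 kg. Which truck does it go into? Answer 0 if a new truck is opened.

0

No truck has ≥ 109 kg free, so a new truck is opened.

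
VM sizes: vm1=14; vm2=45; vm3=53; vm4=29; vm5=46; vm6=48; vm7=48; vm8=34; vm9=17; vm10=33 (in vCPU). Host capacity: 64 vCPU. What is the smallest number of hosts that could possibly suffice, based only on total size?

6

Total size = 14 + 45 + 53 + 29 + 46 + 48 + 48 + 34 + 17 + 33 = 367 vCPU.
⌈367 / 64⌉ = 6.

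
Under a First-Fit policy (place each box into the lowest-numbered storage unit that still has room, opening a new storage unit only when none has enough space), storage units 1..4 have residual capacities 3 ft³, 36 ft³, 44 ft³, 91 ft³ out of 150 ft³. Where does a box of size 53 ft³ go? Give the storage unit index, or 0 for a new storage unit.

Storage units with room: storage unit 4 (91 ft³).
The first with room is storage unit 4.

4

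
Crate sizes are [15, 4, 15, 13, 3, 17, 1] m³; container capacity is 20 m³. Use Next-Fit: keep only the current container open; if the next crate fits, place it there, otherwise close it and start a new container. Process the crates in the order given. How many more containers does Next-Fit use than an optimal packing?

0

Next-Fit: [15,4] [15] [13,3] [17,1] → 4 containers.
Total size 68 m³; any packing needs at least ⌈68/20⌉ = 4 containers.
So 4 is already optimal.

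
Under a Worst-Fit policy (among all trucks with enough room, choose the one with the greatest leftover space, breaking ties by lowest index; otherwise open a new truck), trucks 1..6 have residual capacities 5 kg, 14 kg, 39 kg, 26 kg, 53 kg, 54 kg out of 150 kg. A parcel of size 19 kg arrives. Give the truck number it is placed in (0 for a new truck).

Trucks with room: truck 3 (39 kg), truck 4 (26 kg), truck 5 (53 kg), truck 6 (54 kg).
Most room is truck 6 with 54 kg free.

6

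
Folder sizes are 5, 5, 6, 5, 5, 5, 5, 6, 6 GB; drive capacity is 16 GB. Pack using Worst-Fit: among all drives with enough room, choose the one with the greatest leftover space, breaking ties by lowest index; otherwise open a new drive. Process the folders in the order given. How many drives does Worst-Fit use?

4

Put 5 GB in drive 1; 11 GB remain.
Put 5 GB in drive 1; 6 GB remain.
Put 6 GB in drive 1; 0 GB remain.
Put 5 GB in drive 2; 11 GB remain.
Put 5 GB in drive 2; 6 GB remain.
Put 5 GB in drive 2; 1 GB remain.
Put 5 GB in drive 3; 11 GB remain.
Put 6 GB in drive 3; 5 GB remain.
Put 6 GB in drive 4; 10 GB remain.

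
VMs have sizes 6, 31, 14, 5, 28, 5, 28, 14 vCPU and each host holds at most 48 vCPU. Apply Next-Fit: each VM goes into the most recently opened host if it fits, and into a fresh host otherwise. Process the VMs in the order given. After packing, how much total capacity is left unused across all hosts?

13

6 vCPU → host 1 (remaining 42 vCPU)
31 vCPU → host 1 (remaining 11 vCPU)
14 vCPU → host 2 (remaining 34 vCPU)
5 vCPU → host 2 (remaining 29 vCPU)
28 vCPU → host 2 (remaining 1 vCPU)
5 vCPU → host 3 (remaining 43 vCPU)
28 vCPU → host 3 (remaining 15 vCPU)
14 vCPU → host 3 (remaining 1 vCPU)
3 hosts × 48 vCPU = 144 vCPU; used 131 vCPU; unused 13 vCPU.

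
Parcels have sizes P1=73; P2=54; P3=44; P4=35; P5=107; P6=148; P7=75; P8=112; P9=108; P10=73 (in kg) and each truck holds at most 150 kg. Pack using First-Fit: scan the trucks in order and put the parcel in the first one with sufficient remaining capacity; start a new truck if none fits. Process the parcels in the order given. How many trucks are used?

7

P1 (73 kg) → truck 1 (remaining 77 kg)
P2 (54 kg) → truck 1 (remaining 23 kg)
P3 (44 kg) → truck 2 (remaining 106 kg)
P4 (35 kg) → truck 2 (remaining 71 kg)
P5 (107 kg) → truck 3 (remaining 43 kg)
P6 (148 kg) → truck 4 (remaining 2 kg)
P7 (75 kg) → truck 5 (remaining 75 kg)
P8 (112 kg) → truck 6 (remaining 38 kg)
P9 (108 kg) → truck 7 (remaining 42 kg)
P10 (73 kg) → truck 5 (remaining 2 kg)
Final trucks: [73,54] [44,35] [107] [148] [75,73] [112] [108].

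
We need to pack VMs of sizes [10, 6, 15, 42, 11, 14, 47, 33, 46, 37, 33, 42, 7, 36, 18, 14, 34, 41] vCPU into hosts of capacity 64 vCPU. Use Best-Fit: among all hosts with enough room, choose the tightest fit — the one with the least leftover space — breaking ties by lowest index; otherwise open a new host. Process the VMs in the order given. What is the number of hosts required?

11 hosts

host 1: place 10 vCPU, 54 vCPU left
host 1: place 6 vCPU, 48 vCPU left
host 1: place 15 vCPU, 33 vCPU left
host 2: place 42 vCPU, 22 vCPU left
host 2: place 11 vCPU, 11 vCPU left
host 1: place 14 vCPU, 19 vCPU left
host 3: place 47 vCPU, 17 vCPU left
host 4: place 33 vCPU, 31 vCPU left
host 5: place 46 vCPU, 18 vCPU left
host 6: place 37 vCPU, 27 vCPU left
host 7: place 33 vCPU, 31 vCPU left
host 8: place 42 vCPU, 22 vCPU left
host 2: place 7 vCPU, 4 vCPU left
host 9: place 36 vCPU, 28 vCPU left
host 5: place 18 vCPU, 0 vCPU left
host 3: place 14 vCPU, 3 vCPU left
host 10: place 34 vCPU, 30 vCPU left
host 11: place 41 vCPU, 23 vCPU left
Final hosts: [10,6,15,14] [42,11,7] [47,14] [33] [46,18] [37] [33] [42] [36] [34] [41].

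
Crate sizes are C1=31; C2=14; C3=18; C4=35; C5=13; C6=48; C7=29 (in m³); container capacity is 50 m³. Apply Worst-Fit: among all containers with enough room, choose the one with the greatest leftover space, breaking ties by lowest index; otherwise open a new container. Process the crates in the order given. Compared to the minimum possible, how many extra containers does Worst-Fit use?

1

Worst-Fit: [31,14] [18,13] [35] [48] [29] → 5 containers.
Total size 188 m³; any packing needs at least ⌈188/50⌉ = 4 containers.
An optimal packing achieves that bound: [48] [35,14] [31,18] [29,13] → 4 containers.
Excess: 5 − 4 = 1.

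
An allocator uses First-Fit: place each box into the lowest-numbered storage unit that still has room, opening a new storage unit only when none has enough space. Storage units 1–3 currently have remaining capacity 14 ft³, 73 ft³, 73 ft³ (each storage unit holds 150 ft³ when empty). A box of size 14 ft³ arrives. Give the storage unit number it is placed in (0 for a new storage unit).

Storage units with room: storage unit 1 (14 ft³), storage unit 2 (73 ft³), storage unit 3 (73 ft³).
The first with room is storage unit 1.

1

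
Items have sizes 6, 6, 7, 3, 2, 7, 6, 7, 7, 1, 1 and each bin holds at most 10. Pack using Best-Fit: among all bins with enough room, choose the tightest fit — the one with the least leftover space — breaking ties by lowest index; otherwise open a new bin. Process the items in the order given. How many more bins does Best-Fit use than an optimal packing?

Best-Fit: [6,2,1,1] [6] [7,3] [7] [6] [7] [7] → 7 bins.
7 items exceed 5 (half the capacity), and no two of those can share a bin, so at least 7 bins are needed.
So 7 is already optimal.

0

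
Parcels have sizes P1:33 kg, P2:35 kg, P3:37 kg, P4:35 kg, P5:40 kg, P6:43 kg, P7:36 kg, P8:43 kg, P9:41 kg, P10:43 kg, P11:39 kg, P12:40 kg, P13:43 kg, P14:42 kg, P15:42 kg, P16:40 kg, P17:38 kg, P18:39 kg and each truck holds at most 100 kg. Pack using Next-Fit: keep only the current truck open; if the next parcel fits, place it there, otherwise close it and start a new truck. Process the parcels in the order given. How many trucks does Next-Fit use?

P1 (33 kg) → truck 1 (remaining 67 kg)
P2 (35 kg) → truck 1 (remaining 32 kg)
P3 (37 kg) → truck 2 (remaining 63 kg)
P4 (35 kg) → truck 2 (remaining 28 kg)
P5 (40 kg) → truck 3 (remaining 60 kg)
P6 (43 kg) → truck 3 (remaining 17 kg)
P7 (36 kg) → truck 4 (remaining 64 kg)
P8 (43 kg) → truck 4 (remaining 21 kg)
P9 (41 kg) → truck 5 (remaining 59 kg)
P10 (43 kg) → truck 5 (remaining 16 kg)
P11 (39 kg) → truck 6 (remaining 61 kg)
P12 (40 kg) → truck 6 (remaining 21 kg)
P13 (43 kg) → truck 7 (remaining 57 kg)
P14 (42 kg) → truck 7 (remaining 15 kg)
P15 (42 kg) → truck 8 (remaining 58 kg)
P16 (40 kg) → truck 8 (remaining 18 kg)
P17 (38 kg) → truck 9 (remaining 62 kg)
P18 (39 kg) → truck 9 (remaining 23 kg)
Final trucks: [33,35] [37,35] [40,43] [36,43] [41,43] [39,40] [43,42] [42,40] [38,39].

9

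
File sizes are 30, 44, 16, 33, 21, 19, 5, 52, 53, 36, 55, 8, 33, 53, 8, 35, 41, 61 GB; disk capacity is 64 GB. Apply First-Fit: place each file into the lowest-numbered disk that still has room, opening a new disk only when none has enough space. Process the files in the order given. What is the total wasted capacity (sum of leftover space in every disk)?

165

Put 30 GB in disk 1; 34 GB remain.
Put 44 GB in disk 2; 20 GB remain.
Put 16 GB in disk 1; 18 GB remain.
Put 33 GB in disk 3; 31 GB remain.
Put 21 GB in disk 3; 10 GB remain.
Put 19 GB in disk 2; 1 GB remain.
Put 5 GB in disk 1; 13 GB remain.
Put 52 GB in disk 4; 12 GB remain.
Put 53 GB in disk 5; 11 GB remain.
Put 36 GB in disk 6; 28 GB remain.
Put 55 GB in disk 7; 9 GB remain.
Put 8 GB in disk 1; 5 GB remain.
Put 33 GB in disk 8; 31 GB remain.
Put 53 GB in disk 9; 11 GB remain.
Put 8 GB in disk 3; 2 GB remain.
Put 35 GB in disk 10; 29 GB remain.
Put 41 GB in disk 11; 23 GB remain.
Put 61 GB in disk 12; 3 GB remain.
12 disks × 64 GB = 768 GB; used 603 GB; unused 165 GB.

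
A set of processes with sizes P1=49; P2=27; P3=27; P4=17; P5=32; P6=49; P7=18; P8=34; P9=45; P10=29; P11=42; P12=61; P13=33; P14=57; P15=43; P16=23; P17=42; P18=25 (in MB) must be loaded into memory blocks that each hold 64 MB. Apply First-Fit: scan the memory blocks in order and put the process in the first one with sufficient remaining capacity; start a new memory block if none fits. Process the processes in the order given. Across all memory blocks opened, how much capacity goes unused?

Put P1 (49 MB) in memory block 1; 15 MB remain.
Put P2 (27 MB) in memory block 2; 37 MB remain.
Put P3 (27 MB) in memory block 2; 10 MB remain.
Put P4 (17 MB) in memory block 3; 47 MB remain.
Put P5 (32 MB) in memory block 3; 15 MB remain.
Put P6 (49 MB) in memory block 4; 15 MB remain.
Put P7 (18 MB) in memory block 5; 46 MB remain.
Put P8 (34 MB) in memory block 5; 12 MB remain.
Put P9 (45 MB) in memory block 6; 19 MB remain.
Put P10 (29 MB) in memory block 7; 35 MB remain.
Put P11 (42 MB) in memory block 8; 22 MB remain.
Put P12 (61 MB) in memory block 9; 3 MB remain.
Put P13 (33 MB) in memory block 7; 2 MB remain.
Put P14 (57 MB) in memory block 10; 7 MB remain.
Put P15 (43 MB) in memory block 11; 21 MB remain.
Put P16 (23 MB) in memory block 12; 41 MB remain.
Put P17 (42 MB) in memory block 13; 22 MB remain.
Put P18 (25 MB) in memory block 12; 16 MB remain.
13 memory blocks × 64 MB = 832 MB; used 653 MB; unused 179 MB.

179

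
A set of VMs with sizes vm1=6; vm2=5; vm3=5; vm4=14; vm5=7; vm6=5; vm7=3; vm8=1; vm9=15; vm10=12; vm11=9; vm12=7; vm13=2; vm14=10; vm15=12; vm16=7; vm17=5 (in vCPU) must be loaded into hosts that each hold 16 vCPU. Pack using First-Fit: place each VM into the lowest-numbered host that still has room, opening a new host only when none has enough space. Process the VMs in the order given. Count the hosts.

9

vm1 (6 vCPU) → host 1 (remaining 10 vCPU)
vm2 (5 vCPU) → host 1 (remaining 5 vCPU)
vm3 (5 vCPU) → host 1 (remaining 0 vCPU)
vm4 (14 vCPU) → host 2 (remaining 2 vCPU)
vm5 (7 vCPU) → host 3 (remaining 9 vCPU)
vm6 (5 vCPU) → host 3 (remaining 4 vCPU)
vm7 (3 vCPU) → host 3 (remaining 1 vCPU)
vm8 (1 vCPU) → host 2 (remaining 1 vCPU)
vm9 (15 vCPU) → host 4 (remaining 1 vCPU)
vm10 (12 vCPU) → host 5 (remaining 4 vCPU)
vm11 (9 vCPU) → host 6 (remaining 7 vCPU)
vm12 (7 vCPU) → host 6 (remaining 0 vCPU)
vm13 (2 vCPU) → host 5 (remaining 2 vCPU)
vm14 (10 vCPU) → host 7 (remaining 6 vCPU)
vm15 (12 vCPU) → host 8 (remaining 4 vCPU)
vm16 (7 vCPU) → host 9 (remaining 9 vCPU)
vm17 (5 vCPU) → host 7 (remaining 1 vCPU)
Final hosts: [6,5,5] [14,1] [7,5,3] [15] [12,2] [9,7] [10,5] [12] [7].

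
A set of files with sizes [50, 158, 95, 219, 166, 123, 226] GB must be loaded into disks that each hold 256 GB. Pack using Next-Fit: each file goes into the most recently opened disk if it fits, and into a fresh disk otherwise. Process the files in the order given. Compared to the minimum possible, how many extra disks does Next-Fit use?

Next-Fit: [50,158] [95] [219] [166] [123] [226] → 6 disks.
Total size 1037 GB; any packing needs at least ⌈1037/256⌉ = 5 disks.
An optimal packing achieves that bound: [226] [219] [166,50] [158,95] [123] → 5 disks.
Excess: 6 − 5 = 1.

1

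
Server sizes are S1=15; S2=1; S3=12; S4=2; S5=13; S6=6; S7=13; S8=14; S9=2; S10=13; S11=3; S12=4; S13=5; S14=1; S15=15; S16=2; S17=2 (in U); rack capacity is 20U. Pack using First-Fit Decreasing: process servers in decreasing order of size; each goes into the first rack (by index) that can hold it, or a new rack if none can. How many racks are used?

7 racks

Sorted descending: 15, 15, 14, 13, 13, 13, 12, 6, 5, 4, 3, 2, 2, 2, 2, 1, 1.
15U → rack 1 (remaining 5U)
15U → rack 2 (remaining 5U)
14U → rack 3 (remaining 6U)
13U → rack 4 (remaining 7U)
13U → rack 5 (remaining 7U)
13U → rack 6 (remaining 7U)
12U → rack 7 (remaining 8U)
6U → rack 3 (remaining 0U)
5U → rack 1 (remaining 0U)
4U → rack 2 (remaining 1U)
3U → rack 4 (remaining 4U)
2U → rack 4 (remaining 2U)
2U → rack 4 (remaining 0U)
2U → rack 5 (remaining 5U)
2U → rack 5 (remaining 3U)
1U → rack 2 (remaining 0U)
1U → rack 5 (remaining 2U)
Final racks: [15,5] [15,4,1] [14,6] [13,3,2,2] [13,2,2,1] [13] [12].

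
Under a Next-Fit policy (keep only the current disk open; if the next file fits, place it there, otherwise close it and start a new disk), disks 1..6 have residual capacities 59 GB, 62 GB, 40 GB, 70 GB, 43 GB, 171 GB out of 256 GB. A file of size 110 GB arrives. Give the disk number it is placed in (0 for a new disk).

6

Next-Fit only looks at disk 6, which has 171 GB free.
110 GB fits there.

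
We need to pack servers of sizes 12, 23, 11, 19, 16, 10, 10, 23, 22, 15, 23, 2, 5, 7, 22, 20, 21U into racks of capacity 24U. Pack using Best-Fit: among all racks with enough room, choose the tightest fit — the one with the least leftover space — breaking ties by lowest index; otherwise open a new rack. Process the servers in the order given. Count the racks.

Put 12U in rack 1; 12U remain.
Put 23U in rack 2; 1U remain.
Put 11U in rack 1; 1U remain.
Put 19U in rack 3; 5U remain.
Put 16U in rack 4; 8U remain.
Put 10U in rack 5; 14U remain.
Put 10U in rack 5; 4U remain.
Put 23U in rack 6; 1U remain.
Put 22U in rack 7; 2U remain.
Put 15U in rack 8; 9U remain.
Put 23U in rack 9; 1U remain.
Put 2U in rack 7; 0U remain.
Put 5U in rack 3; 0U remain.
Put 7U in rack 4; 1U remain.
Put 22U in rack 10; 2U remain.
Put 20U in rack 11; 4U remain.
Put 21U in rack 12; 3U remain.

12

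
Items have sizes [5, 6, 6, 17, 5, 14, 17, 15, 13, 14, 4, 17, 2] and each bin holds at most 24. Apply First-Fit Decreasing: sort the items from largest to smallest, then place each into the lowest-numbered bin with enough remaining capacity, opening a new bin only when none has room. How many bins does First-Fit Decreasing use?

7

Sorted descending: 17, 17, 17, 15, 14, 14, 13, 6, 6, 5, 5, 4, 2.
Put 17 in bin 1; 7 remain.
Put 17 in bin 2; 7 remain.
Put 17 in bin 3; 7 remain.
Put 15 in bin 4; 9 remain.
Put 14 in bin 5; 10 remain.
Put 14 in bin 6; 10 remain.
Put 13 in bin 7; 11 remain.
Put 6 in bin 1; 1 remain.
Put 6 in bin 2; 1 remain.
Put 5 in bin 3; 2 remain.
Put 5 in bin 4; 4 remain.
Put 4 in bin 4; 0 remain.
Put 2 in bin 3; 0 remain.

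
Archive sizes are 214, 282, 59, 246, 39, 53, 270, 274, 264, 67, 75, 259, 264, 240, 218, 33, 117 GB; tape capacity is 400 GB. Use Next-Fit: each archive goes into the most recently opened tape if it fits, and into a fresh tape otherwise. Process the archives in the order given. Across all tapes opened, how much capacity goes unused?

1026

214 GB → tape 1 (remaining 186 GB)
282 GB → tape 2 (remaining 118 GB)
59 GB → tape 2 (remaining 59 GB)
246 GB → tape 3 (remaining 154 GB)
39 GB → tape 3 (remaining 115 GB)
53 GB → tape 3 (remaining 62 GB)
270 GB → tape 4 (remaining 130 GB)
274 GB → tape 5 (remaining 126 GB)
264 GB → tape 6 (remaining 136 GB)
67 GB → tape 6 (remaining 69 GB)
75 GB → tape 7 (remaining 325 GB)
259 GB → tape 7 (remaining 66 GB)
264 GB → tape 8 (remaining 136 GB)
240 GB → tape 9 (remaining 160 GB)
218 GB → tape 10 (remaining 182 GB)
33 GB → tape 10 (remaining 149 GB)
117 GB → tape 10 (remaining 32 GB)
10 tapes × 400 GB = 4000 GB; used 2974 GB; unused 1026 GB.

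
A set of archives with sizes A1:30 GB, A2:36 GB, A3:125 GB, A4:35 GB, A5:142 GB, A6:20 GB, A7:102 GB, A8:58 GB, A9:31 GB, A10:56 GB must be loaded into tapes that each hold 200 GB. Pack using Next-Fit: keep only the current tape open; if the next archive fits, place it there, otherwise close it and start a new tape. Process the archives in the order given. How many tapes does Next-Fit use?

A1 (30 GB) → tape 1 (remaining 170 GB)
A2 (36 GB) → tape 1 (remaining 134 GB)
A3 (125 GB) → tape 1 (remaining 9 GB)
A4 (35 GB) → tape 2 (remaining 165 GB)
A5 (142 GB) → tape 2 (remaining 23 GB)
A6 (20 GB) → tape 2 (remaining 3 GB)
A7 (102 GB) → tape 3 (remaining 98 GB)
A8 (58 GB) → tape 3 (remaining 40 GB)
A9 (31 GB) → tape 3 (remaining 9 GB)
A10 (56 GB) → tape 4 (remaining 144 GB)

4 tapes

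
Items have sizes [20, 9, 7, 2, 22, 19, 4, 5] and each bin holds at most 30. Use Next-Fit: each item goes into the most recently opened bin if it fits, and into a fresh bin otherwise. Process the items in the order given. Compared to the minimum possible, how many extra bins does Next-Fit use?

Next-Fit: [20,9] [7,2] [22] [19,4,5] → 4 bins.
Total size 88; any packing needs at least ⌈88/30⌉ = 3 bins.
An optimal packing achieves that bound: [22,7] [20,9] [19,5,4,2] → 3 bins.
Excess: 4 − 3 = 1.

1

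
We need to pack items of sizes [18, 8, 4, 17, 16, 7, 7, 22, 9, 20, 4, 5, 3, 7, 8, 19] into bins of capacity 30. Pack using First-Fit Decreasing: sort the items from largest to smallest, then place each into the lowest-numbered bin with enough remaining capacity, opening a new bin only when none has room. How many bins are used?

Sorted descending: 22, 20, 19, 18, 17, 16, 9, 8, 8, 7, 7, 7, 5, 4, 4, 3.
Put 22 in bin 1; 8 remain.
Put 20 in bin 2; 10 remain.
Put 19 in bin 3; 11 remain.
Put 18 in bin 4; 12 remain.
Put 17 in bin 5; 13 remain.
Put 16 in bin 6; 14 remain.
Put 9 in bin 2; 1 remain.
Put 8 in bin 1; 0 remain.
Put 8 in bin 3; 3 remain.
Put 7 in bin 4; 5 remain.
Put 7 in bin 5; 6 remain.
Put 7 in bin 6; 7 remain.
Put 5 in bin 4; 0 remain.
Put 4 in bin 5; 2 remain.
Put 4 in bin 6; 3 remain.
Put 3 in bin 3; 0 remain.
Final bins: [22,8] [20,9] [19,8,3] [18,7,5] [17,7,4] [16,7,4].

6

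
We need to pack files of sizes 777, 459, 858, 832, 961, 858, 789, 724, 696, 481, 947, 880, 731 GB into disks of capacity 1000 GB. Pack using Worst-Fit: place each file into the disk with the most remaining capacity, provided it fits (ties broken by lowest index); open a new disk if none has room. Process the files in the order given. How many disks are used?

Put 777 GB in disk 1; 223 GB remain.
Put 459 GB in disk 2; 541 GB remain.
Put 858 GB in disk 3; 142 GB remain.
Put 832 GB in disk 4; 168 GB remain.
Put 961 GB in disk 5; 39 GB remain.
Put 858 GB in disk 6; 142 GB remain.
Put 789 GB in disk 7; 211 GB remain.
Put 724 GB in disk 8; 276 GB remain.
Put 696 GB in disk 9; 304 GB remain.
Put 481 GB in disk 2; 60 GB remain.
Put 947 GB in disk 10; 53 GB remain.
Put 880 GB in disk 11; 120 GB remain.
Put 731 GB in disk 12; 269 GB remain.
Final disks: [777] [459,481] [858] [832] [961] [858] [789] [724] [696] [947] [880] [731].

12 disks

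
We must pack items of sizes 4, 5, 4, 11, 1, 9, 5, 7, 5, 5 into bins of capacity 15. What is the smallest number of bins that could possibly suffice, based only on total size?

Total size = 4 + 5 + 4 + 11 + 1 + 9 + 5 + 7 + 5 + 5 = 56.
⌈56 / 15⌉ = 4.

4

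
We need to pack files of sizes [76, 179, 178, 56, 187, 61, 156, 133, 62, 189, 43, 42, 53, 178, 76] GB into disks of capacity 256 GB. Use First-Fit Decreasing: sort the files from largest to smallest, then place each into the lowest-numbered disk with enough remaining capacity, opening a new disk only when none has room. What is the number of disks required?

Sorted descending: 189, 187, 179, 178, 178, 156, 133, 76, 76, 62, 61, 56, 53, 43, 42.
189 GB → disk 1 (remaining 67 GB)
187 GB → disk 2 (remaining 69 GB)
179 GB → disk 3 (remaining 77 GB)
178 GB → disk 4 (remaining 78 GB)
178 GB → disk 5 (remaining 78 GB)
156 GB → disk 6 (remaining 100 GB)
133 GB → disk 7 (remaining 123 GB)
76 GB → disk 3 (remaining 1 GB)
76 GB → disk 4 (remaining 2 GB)
62 GB → disk 1 (remaining 5 GB)
61 GB → disk 2 (remaining 8 GB)
56 GB → disk 5 (remaining 22 GB)
53 GB → disk 6 (remaining 47 GB)
43 GB → disk 6 (remaining 4 GB)
42 GB → disk 7 (remaining 81 GB)

7 disks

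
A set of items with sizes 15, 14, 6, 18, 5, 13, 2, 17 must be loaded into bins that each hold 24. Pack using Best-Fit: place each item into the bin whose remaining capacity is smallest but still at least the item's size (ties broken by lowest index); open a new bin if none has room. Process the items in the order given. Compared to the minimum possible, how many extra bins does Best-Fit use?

Best-Fit: [15,6,2] [14] [18,5] [13] [17] → 5 bins.
5 items exceed 12 (half the capacity), and no two of those can share a bin, so at least 5 bins are needed.
So 5 is already optimal.

0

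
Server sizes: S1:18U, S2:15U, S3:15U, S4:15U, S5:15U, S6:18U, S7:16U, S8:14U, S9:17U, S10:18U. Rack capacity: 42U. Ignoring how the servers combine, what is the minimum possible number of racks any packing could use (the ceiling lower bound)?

Total size = 18 + 15 + 15 + 15 + 15 + 18 + 16 + 14 + 17 + 18 = 161U.
⌈161 / 42⌉ = 4.

4 racks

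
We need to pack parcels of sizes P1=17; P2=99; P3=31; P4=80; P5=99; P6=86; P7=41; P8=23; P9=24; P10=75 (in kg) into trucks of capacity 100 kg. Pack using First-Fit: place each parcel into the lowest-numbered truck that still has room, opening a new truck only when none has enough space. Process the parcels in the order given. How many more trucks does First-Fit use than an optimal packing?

First-Fit: [17,31,41] [99] [80] [99] [86] [23,24] [75] → 7 trucks.
Total size 575 kg; any packing needs at least ⌈575/100⌉ = 6 trucks.
An optimal packing achieves that bound: [99] [99] [86] [80,17] [75,24] [41,31,23] → 6 trucks.
Excess: 7 − 6 = 1.

1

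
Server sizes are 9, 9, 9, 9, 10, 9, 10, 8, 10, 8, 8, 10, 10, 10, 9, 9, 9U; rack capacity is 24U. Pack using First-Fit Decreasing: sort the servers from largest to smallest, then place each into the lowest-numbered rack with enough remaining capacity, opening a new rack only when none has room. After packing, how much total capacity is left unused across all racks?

36

Sorted descending: 10, 10, 10, 10, 10, 10, 9, 9, 9, 9, 9, 9, 9, 9, 8, 8, 8.
Put 10U in rack 1; 14U remain.
Put 10U in rack 1; 4U remain.
Put 10U in rack 2; 14U remain.
Put 10U in rack 2; 4U remain.
Put 10U in rack 3; 14U remain.
Put 10U in rack 3; 4U remain.
Put 9U in rack 4; 15U remain.
Put 9U in rack 4; 6U remain.
Put 9U in rack 5; 15U remain.
Put 9U in rack 5; 6U remain.
Put 9U in rack 6; 15U remain.
Put 9U in rack 6; 6U remain.
Put 9U in rack 7; 15U remain.
Put 9U in rack 7; 6U remain.
Put 8U in rack 8; 16U remain.
Put 8U in rack 8; 8U remain.
Put 8U in rack 8; 0U remain.
8 racks × 24U = 192U; used 156U; unused 36U.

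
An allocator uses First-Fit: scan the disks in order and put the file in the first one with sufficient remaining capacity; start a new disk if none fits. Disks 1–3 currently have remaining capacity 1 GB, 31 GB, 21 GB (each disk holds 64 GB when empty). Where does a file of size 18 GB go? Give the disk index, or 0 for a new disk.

Disks with room: disk 2 (31 GB), disk 3 (21 GB).
The first with room is disk 2.

2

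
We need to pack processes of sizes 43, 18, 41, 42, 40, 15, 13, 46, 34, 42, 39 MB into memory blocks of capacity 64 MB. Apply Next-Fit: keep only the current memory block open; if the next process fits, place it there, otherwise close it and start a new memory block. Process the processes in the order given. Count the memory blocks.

Put 43 MB in memory block 1; 21 MB remain.
Put 18 MB in memory block 1; 3 MB remain.
Put 41 MB in memory block 2; 23 MB remain.
Put 42 MB in memory block 3; 22 MB remain.
Put 40 MB in memory block 4; 24 MB remain.
Put 15 MB in memory block 4; 9 MB remain.
Put 13 MB in memory block 5; 51 MB remain.
Put 46 MB in memory block 5; 5 MB remain.
Put 34 MB in memory block 6; 30 MB remain.
Put 42 MB in memory block 7; 22 MB remain.
Put 39 MB in memory block 8; 25 MB remain.

8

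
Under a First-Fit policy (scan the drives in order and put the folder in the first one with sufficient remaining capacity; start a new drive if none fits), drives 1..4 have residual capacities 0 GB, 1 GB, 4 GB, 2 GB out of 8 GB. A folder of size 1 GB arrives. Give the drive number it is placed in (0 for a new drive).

Drives with room: drive 2 (1 GB), drive 3 (4 GB), drive 4 (2 GB).
The first with room is drive 2.

2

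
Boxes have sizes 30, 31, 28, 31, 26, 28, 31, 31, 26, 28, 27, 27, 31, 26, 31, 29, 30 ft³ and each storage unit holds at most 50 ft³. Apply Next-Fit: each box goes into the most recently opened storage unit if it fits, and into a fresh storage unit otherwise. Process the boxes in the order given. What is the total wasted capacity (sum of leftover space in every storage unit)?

359

storage unit 1: place 30 ft³, 20 ft³ left
storage unit 2: place 31 ft³, 19 ft³ left
storage unit 3: place 28 ft³, 22 ft³ left
storage unit 4: place 31 ft³, 19 ft³ left
storage unit 5: place 26 ft³, 24 ft³ left
storage unit 6: place 28 ft³, 22 ft³ left
storage unit 7: place 31 ft³, 19 ft³ left
storage unit 8: place 31 ft³, 19 ft³ left
storage unit 9: place 26 ft³, 24 ft³ left
storage unit 10: place 28 ft³, 22 ft³ left
storage unit 11: place 27 ft³, 23 ft³ left
storage unit 12: place 27 ft³, 23 ft³ left
storage unit 13: place 31 ft³, 19 ft³ left
storage unit 14: place 26 ft³, 24 ft³ left
storage unit 15: place 31 ft³, 19 ft³ left
storage unit 16: place 29 ft³, 21 ft³ left
storage unit 17: place 30 ft³, 20 ft³ left
17 storage units × 50 ft³ = 850 ft³; used 491 ft³; unused 359 ft³.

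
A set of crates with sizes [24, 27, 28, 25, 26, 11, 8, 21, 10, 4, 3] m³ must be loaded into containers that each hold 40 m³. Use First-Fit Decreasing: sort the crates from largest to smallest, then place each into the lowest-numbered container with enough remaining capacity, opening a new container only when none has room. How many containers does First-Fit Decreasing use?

6

Sorted descending: 28, 27, 26, 25, 24, 21, 11, 10, 8, 4, 3.
Put 28 m³ in container 1; 12 m³ remain.
Put 27 m³ in container 2; 13 m³ remain.
Put 26 m³ in container 3; 14 m³ remain.
Put 25 m³ in container 4; 15 m³ remain.
Put 24 m³ in container 5; 16 m³ remain.
Put 21 m³ in container 6; 19 m³ remain.
Put 11 m³ in container 1; 1 m³ remain.
Put 10 m³ in container 2; 3 m³ remain.
Put 8 m³ in container 3; 6 m³ remain.
Put 4 m³ in container 3; 2 m³ remain.
Put 3 m³ in container 2; 0 m³ remain.
Final containers: [28,11] [27,10,3] [26,8,4] [25] [24] [21].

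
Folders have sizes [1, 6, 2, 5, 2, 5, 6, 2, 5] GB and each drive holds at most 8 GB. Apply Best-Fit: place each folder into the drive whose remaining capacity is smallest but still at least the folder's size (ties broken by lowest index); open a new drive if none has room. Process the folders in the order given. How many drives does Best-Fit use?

5 drives

Put 1 GB in drive 1; 7 GB remain.
Put 6 GB in drive 1; 1 GB remain.
Put 2 GB in drive 2; 6 GB remain.
Put 5 GB in drive 2; 1 GB remain.
Put 2 GB in drive 3; 6 GB remain.
Put 5 GB in drive 3; 1 GB remain.
Put 6 GB in drive 4; 2 GB remain.
Put 2 GB in drive 4; 0 GB remain.
Put 5 GB in drive 5; 3 GB remain.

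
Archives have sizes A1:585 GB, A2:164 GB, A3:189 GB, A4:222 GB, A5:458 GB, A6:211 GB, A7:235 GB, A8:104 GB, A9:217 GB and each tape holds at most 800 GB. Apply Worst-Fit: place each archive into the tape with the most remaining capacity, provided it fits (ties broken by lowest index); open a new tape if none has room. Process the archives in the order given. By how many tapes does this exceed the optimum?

1

Worst-Fit: [585,164] [189,222,211,104] [458,235] [217] → 4 tapes.
Total size 2385 GB; any packing needs at least ⌈2385/800⌉ = 3 tapes.
An optimal packing achieves that bound: [585,211] [458,235,104] [222,217,189,164] → 3 tapes.
Excess: 4 − 3 = 1.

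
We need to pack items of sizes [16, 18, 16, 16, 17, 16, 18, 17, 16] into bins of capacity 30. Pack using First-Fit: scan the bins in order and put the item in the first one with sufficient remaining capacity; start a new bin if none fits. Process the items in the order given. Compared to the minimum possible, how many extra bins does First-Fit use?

First-Fit: [16] [18] [16] [16] [17] [16] [18] [17] [16] → 9 bins.
9 items exceed 15 (half the capacity), and no two of those can share a bin, so at least 9 bins are needed.
So 9 is already optimal.

0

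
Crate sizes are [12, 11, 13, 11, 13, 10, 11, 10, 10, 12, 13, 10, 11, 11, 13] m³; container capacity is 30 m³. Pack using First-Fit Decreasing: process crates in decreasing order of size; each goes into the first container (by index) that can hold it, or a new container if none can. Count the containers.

Sorted descending: 13, 13, 13, 13, 12, 12, 11, 11, 11, 11, 11, 10, 10, 10, 10.
Put 13 m³ in container 1; 17 m³ remain.
Put 13 m³ in container 1; 4 m³ remain.
Put 13 m³ in container 2; 17 m³ remain.
Put 13 m³ in container 2; 4 m³ remain.
Put 12 m³ in container 3; 18 m³ remain.
Put 12 m³ in container 3; 6 m³ remain.
Put 11 m³ in container 4; 19 m³ remain.
Put 11 m³ in container 4; 8 m³ remain.
Put 11 m³ in container 5; 19 m³ remain.
Put 11 m³ in container 5; 8 m³ remain.
Put 11 m³ in container 6; 19 m³ remain.
Put 10 m³ in container 6; 9 m³ remain.
Put 10 m³ in container 7; 20 m³ remain.
Put 10 m³ in container 7; 10 m³ remain.
Put 10 m³ in container 7; 0 m³ remain.
Final containers: [13,13] [13,13] [12,12] [11,11] [11,11] [11,10] [10,10,10].

7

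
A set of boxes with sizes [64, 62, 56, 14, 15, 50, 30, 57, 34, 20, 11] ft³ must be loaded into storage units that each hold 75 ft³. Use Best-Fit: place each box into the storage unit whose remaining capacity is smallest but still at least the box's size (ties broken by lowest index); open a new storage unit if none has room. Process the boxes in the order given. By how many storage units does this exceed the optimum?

1

Best-Fit: [64,11] [62] [56,14] [15,50] [30,34] [57] [20] → 7 storage units.
Total size 413 ft³; any packing needs at least ⌈413/75⌉ = 6 storage units.
An optimal packing achieves that bound: [64,11] [62] [57,15] [56,14] [50,20] [34,30] → 6 storage units.
Excess: 7 − 6 = 1.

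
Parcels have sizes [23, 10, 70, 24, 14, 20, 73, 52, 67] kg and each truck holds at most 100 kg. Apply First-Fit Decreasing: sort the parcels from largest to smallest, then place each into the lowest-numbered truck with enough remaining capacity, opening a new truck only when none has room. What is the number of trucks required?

Sorted descending: 73, 70, 67, 52, 24, 23, 20, 14, 10.
73 kg → truck 1 (remaining 27 kg)
70 kg → truck 2 (remaining 30 kg)
67 kg → truck 3 (remaining 33 kg)
52 kg → truck 4 (remaining 48 kg)
24 kg → truck 1 (remaining 3 kg)
23 kg → truck 2 (remaining 7 kg)
20 kg → truck 3 (remaining 13 kg)
14 kg → truck 4 (remaining 34 kg)
10 kg → truck 3 (remaining 3 kg)
Final trucks: [73,24] [70,23] [67,20,10] [52,14].

4 trucks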